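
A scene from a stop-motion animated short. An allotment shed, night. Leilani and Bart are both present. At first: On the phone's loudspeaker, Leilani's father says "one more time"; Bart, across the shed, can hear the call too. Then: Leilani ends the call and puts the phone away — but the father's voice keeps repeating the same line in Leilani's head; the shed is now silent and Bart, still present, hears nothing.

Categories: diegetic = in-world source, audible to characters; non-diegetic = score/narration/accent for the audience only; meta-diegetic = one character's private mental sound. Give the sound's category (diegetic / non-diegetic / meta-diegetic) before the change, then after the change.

Before the change: the loudspeaker is an in-world source; both Leilani and Bart hear the call → diegetic.
After the change: with the phone off, the voice continues only as Leilani's private mental replay — Bart can't hear it → meta-diegetic.

diegetic, meta-diegetic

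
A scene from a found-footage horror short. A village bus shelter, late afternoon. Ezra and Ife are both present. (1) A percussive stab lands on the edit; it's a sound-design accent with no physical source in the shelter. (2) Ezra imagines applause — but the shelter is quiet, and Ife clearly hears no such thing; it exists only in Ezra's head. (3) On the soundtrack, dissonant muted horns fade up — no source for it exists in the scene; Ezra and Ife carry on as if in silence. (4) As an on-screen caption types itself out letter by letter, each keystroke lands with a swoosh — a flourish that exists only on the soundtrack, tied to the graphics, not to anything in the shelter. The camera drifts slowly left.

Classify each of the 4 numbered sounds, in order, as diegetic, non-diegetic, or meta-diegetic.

non-diegetic, meta-diegetic, non-diegetic, non-diegetic

(1) it's a sound-design accent with no in-world source; no one in the scene can hear it → non-diegetic.
(2) the sound is imagined by Ezra; nothing in the story world is producing it and Ife can't hear it → meta-diegetic.
(3) score with no on-screen or off-screen source; it exists for the audience alone → non-diegetic.
Sound (4): it accompanies on-screen graphics, not anything inside the story world, so non-diegetic.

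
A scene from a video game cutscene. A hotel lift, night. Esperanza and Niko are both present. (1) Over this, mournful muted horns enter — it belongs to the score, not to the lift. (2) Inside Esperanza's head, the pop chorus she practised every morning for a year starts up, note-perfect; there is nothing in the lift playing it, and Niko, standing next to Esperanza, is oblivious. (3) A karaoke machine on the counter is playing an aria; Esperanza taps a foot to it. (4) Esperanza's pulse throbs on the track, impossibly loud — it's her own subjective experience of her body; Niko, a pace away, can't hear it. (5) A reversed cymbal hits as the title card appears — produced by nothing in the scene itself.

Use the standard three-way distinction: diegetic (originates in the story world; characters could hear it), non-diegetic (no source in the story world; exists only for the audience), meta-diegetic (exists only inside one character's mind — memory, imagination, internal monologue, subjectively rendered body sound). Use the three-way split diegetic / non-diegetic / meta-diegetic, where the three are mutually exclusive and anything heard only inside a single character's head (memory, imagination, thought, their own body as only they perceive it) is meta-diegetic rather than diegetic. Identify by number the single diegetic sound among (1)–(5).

Sound (1): it has no source in the story world and no character can hear it — it's underscore, so non-diegetic.
Sound (2): it lives in Esperanza's subjectivity, not in the lift, so meta-diegetic.
(3) a karaoke machine is a physical source in the scene and Esperanza reacts to it → diegetic.
Sound (4): a subjective body sound — Esperanza's private perception, inaudible to Niko, so meta-diegetic.
(5) an editorial stinger — it belongs to the cut, not the story world → non-diegetic.
Only (3) is diegetic.

3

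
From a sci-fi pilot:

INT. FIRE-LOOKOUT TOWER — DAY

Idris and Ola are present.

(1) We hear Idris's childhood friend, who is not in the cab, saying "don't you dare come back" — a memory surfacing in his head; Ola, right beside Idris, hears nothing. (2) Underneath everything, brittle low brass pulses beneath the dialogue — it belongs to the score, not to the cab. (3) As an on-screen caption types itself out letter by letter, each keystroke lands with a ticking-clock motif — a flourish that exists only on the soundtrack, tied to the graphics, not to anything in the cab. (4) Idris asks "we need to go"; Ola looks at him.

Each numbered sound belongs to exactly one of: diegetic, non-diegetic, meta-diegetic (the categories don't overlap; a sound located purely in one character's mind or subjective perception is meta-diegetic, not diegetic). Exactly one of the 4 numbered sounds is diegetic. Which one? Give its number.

4

(1) it's Idris's recollection rendered as sound; the other character can't hear it → meta-diegetic.
(2) is non-diegetic: score with no on-screen or off-screen source; it exists for the audience alone.
Sound (3): sound married to a title/caption — outside the diegesis by definition, so non-diegetic.
(4) is diegetic: spoken by a character present in the story world.
Only (4) is diegetic.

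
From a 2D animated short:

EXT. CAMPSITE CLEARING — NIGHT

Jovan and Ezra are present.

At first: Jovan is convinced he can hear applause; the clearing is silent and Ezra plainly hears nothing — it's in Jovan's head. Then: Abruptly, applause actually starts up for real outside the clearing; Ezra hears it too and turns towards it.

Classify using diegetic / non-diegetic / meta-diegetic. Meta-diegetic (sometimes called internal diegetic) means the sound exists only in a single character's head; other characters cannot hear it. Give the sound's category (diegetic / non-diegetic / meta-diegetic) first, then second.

First: only Jovan 'hears' it — imagined, in his mind → meta-diegetic.
Second: now there's a real external source and Ezra hears it too — in the story world → diegetic.

meta-diegetic, diegetic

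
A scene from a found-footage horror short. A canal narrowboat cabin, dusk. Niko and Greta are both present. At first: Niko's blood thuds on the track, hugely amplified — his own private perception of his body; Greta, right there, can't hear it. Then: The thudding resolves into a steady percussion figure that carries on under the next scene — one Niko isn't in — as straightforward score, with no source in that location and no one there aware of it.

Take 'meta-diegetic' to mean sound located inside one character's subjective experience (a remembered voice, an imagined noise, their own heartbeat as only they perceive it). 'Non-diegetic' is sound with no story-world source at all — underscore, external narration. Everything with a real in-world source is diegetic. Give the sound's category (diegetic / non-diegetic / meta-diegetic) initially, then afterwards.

meta-diegetic, non-diegetic

Initially: it's Niko's subjective body sound, inaudible to Greta → meta-diegetic.
Afterwards: detached from Niko and playing as sourceless score over a scene he isn't in — for the audience only → non-diegetic.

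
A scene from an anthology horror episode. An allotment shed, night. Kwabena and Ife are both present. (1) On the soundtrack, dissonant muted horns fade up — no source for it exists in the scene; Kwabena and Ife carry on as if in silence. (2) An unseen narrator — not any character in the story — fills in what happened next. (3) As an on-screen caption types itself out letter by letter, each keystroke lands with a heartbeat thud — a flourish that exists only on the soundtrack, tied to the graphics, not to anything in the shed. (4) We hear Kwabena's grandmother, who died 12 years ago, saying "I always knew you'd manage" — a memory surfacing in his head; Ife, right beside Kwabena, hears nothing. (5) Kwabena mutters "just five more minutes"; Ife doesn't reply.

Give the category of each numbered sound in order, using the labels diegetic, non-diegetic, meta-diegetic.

non-diegetic, non-diegetic, non-diegetic, meta-diegetic, diegetic

(1) is non-diegetic: score with no on-screen or off-screen source; it exists for the audience alone.
(2) is non-diegetic: the narrator exists outside the story world, addressing only the audience.
(3) is non-diegetic: the caption isn't part of the story world, so neither is the sound tied to it.
(4) is meta-diegetic: it's Kwabena's recollection rendered as sound; the other character can't hear it.
Sound (5): on-screen dialogue — Kwabena speaks and Ife is there to hear, so diegetic.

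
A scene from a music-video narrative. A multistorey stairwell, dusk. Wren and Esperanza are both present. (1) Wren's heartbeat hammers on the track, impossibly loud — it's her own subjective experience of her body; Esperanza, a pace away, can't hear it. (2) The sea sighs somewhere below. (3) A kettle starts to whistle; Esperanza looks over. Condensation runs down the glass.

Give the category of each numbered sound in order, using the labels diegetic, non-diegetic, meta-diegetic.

meta-diegetic, diegetic, diegetic

Sound (1): it's Wren's internal bodily sensation rendered as sound; only Wren 'hears' it, so meta-diegetic.
(2) ambient/room sound belonging to the story's physical space → diegetic.
(3) the sound comes from a kettle physically present in the location → diegetic.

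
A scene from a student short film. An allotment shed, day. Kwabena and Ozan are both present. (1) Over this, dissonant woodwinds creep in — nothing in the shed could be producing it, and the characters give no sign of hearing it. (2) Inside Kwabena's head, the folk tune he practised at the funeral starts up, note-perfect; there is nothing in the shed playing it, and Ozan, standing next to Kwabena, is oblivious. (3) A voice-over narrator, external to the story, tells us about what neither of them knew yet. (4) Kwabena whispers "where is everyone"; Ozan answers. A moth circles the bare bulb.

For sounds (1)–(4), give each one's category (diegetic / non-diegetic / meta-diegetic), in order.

(1) score with no on-screen or off-screen source; it exists for the audience alone → non-diegetic.
(2) remembered music, private to Kwabena — Ozan is oblivious because it isn't in the room → meta-diegetic.
(3) is non-diegetic: external voice-over — not a character, not heard by anyone in the scene.
(4) is diegetic: on-screen dialogue — Kwabena speaks and Ozan is there to hear.

non-diegetic, meta-diegetic, non-diegetic, diegetic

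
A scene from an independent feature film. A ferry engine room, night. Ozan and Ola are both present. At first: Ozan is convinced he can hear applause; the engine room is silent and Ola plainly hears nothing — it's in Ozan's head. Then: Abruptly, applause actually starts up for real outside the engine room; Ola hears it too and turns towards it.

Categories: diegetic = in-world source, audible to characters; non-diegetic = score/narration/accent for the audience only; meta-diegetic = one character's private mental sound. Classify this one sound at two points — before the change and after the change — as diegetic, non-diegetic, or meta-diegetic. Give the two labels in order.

meta-diegetic, diegetic

Before the change: only Ozan 'hears' it — imagined, in his mind → meta-diegetic.
After the change: now there's a real external source and Ola hears it too — in the story world → diegetic.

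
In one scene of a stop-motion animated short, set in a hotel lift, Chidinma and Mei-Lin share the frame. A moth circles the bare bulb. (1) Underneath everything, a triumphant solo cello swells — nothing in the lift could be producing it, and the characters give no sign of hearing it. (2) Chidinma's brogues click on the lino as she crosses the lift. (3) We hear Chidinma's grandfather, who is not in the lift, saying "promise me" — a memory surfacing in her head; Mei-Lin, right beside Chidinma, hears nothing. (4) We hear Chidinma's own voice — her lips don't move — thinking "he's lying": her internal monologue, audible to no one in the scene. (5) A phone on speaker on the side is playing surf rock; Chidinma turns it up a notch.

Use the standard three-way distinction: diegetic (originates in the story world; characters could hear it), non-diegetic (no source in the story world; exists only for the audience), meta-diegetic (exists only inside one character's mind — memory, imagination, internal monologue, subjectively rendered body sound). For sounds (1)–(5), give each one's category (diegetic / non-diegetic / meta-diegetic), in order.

non-diegetic, diegetic, meta-diegetic, meta-diegetic, diegetic

(1) is non-diegetic: it has no source in the story world and no character can hear it — it's underscore.
(2) a character's body making contact with the set — an in-world sound → diegetic.
Sound (3): a remembered line, private to Chidinma — not present in the room, not audible to Mei-Lin, so meta-diegetic.
(4) is meta-diegetic: Chidinma's thought-voice: a private mental sound no other character can hear.
(5) is diegetic: source music from a phone on speaker, which exists in the story world.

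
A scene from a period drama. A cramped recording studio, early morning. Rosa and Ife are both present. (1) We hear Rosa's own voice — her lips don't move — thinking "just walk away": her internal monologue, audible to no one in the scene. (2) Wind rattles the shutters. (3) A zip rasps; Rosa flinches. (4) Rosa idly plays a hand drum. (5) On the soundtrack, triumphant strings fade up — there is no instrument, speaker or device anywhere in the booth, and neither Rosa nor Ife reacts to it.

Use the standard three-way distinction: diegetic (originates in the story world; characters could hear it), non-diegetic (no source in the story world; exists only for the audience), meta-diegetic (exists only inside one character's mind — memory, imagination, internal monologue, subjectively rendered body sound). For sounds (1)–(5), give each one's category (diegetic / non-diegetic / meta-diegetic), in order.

meta-diegetic, diegetic, diegetic, diegetic, non-diegetic

(1) is meta-diegetic: internal monologue — inside Rosa's mind, not spoken into the scene.
(2) wind is part of the location's real environment → diegetic.
Sound (3): an in-world source (a zip); characters could hear it, so diegetic.
(4) the instrument and the performer are both in the scene → diegetic.
Sound (5): it has no source in the story world and no character can hear it — it's underscore, so non-diegetic.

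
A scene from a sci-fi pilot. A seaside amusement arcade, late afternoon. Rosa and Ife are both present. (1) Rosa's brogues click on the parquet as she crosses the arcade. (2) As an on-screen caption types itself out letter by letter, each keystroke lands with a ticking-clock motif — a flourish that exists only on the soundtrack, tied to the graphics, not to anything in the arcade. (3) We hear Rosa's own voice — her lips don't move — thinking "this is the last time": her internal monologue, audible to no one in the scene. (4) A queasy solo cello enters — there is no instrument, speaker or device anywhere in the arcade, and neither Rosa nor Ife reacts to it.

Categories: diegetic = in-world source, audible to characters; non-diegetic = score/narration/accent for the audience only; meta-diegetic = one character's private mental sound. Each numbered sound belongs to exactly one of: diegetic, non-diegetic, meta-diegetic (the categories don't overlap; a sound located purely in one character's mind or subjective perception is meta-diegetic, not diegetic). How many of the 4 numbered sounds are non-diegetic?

2

(1) Rosa's footsteps are produced in the story world → diegetic.
Sound (2): it accompanies on-screen graphics, not anything inside the story world, so non-diegetic.
(3) is meta-diegetic: it's Rosa's unspoken thought, heard only by the audience via her subjectivity.
(4) nothing in the arcade produces it and the characters don't hear it — pure soundtrack → non-diegetic.
Non-diegetic: (2), (4) — that's 2.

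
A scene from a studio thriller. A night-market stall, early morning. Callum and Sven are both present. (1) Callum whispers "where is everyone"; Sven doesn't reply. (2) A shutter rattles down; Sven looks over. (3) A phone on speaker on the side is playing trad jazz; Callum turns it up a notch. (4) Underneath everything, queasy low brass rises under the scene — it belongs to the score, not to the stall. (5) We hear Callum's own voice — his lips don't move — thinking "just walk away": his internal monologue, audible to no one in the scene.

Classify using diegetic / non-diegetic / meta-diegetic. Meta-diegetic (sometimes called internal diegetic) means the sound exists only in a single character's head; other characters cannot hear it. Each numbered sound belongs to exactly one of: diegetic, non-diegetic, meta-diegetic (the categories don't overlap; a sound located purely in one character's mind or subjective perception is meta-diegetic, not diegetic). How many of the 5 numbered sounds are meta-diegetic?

Sound (1): spoken by a character present in the story world, so diegetic.
Sound (2): the sound comes from a shutter physically present in the location, so diegetic.
(3) source music from a phone on speaker, which exists in the story world → diegetic.
(4) is non-diegetic: score with no on-screen or off-screen source; it exists for the audience alone.
Sound (5): internal monologue — inside Callum's mind, not spoken into the scene, so meta-diegetic.
So 1 of the 5 is meta-diegetic: (5).

1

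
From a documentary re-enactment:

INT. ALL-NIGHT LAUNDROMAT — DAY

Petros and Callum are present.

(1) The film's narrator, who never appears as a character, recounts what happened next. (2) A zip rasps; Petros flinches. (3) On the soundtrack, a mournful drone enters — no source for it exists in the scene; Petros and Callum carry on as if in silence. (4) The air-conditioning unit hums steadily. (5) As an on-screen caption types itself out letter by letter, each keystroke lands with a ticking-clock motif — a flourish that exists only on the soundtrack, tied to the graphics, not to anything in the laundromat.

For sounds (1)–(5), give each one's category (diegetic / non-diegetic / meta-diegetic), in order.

non-diegetic, diegetic, non-diegetic, diegetic, non-diegetic

Sound (1): commentary laid over the scene from outside the fiction, so non-diegetic.
(2) the sound comes from a zip physically present in the location → diegetic.
(3) is non-diegetic: score with no on-screen or off-screen source; it exists for the audience alone.
(4) is diegetic: it's the actual ambient sound of the location.
(5) sound married to a title/caption — outside the diegesis by definition → non-diegetic.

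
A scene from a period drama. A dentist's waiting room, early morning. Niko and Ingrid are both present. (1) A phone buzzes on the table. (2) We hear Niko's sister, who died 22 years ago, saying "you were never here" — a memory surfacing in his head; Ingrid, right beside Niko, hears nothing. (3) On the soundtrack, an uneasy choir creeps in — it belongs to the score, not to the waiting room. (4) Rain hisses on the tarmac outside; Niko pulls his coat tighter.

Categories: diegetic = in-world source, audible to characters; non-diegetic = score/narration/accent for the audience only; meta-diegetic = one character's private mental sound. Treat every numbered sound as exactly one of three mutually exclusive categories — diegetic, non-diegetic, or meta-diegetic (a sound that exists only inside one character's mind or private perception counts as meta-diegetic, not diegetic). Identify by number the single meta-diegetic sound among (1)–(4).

2

(1) is diegetic: an in-world source (a phone); characters could hear it.
(2) is meta-diegetic: the voice is a memory playing only inside Niko's mind; Ingrid can't hear it.
(3) is non-diegetic: nothing in the waiting room produces it and the characters don't hear it — pure soundtrack.
Sound (4): rain is part of the location's real environment, so diegetic.
Only (2) is meta-diegetic.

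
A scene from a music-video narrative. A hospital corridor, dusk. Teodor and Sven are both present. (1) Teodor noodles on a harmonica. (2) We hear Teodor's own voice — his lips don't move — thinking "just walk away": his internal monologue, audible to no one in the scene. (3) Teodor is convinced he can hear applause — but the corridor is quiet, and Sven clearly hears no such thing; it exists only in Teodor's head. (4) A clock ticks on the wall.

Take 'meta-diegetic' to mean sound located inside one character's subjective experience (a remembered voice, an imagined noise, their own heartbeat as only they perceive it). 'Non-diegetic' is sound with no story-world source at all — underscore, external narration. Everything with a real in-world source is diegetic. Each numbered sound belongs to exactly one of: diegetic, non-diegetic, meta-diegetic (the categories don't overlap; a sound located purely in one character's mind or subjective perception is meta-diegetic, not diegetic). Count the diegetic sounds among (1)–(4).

2

(1) the instrument and the performer are both in the scene → diegetic.
(2) is meta-diegetic: internal monologue — inside Teodor's mind, not spoken into the scene.
(3) Teodor alone 'hears' it — an imagined sound, not present in the space → meta-diegetic.
(4) an in-world source (a clock); characters could hear it → diegetic.
Diegetic: (1), (4) — that's 2.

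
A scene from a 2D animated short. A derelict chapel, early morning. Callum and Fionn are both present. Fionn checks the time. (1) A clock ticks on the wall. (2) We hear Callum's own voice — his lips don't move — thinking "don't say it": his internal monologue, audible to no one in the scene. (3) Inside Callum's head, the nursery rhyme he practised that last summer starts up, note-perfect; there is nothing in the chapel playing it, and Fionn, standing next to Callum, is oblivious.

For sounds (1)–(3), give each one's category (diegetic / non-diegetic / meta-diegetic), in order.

diegetic, meta-diegetic, meta-diegetic

(1) the sound comes from a clock physically present in the location → diegetic.
(2) internal monologue — inside Callum's mind, not spoken into the scene → meta-diegetic.
Sound (3): it lives in Callum's subjectivity, not in the chapel, so meta-diegetic.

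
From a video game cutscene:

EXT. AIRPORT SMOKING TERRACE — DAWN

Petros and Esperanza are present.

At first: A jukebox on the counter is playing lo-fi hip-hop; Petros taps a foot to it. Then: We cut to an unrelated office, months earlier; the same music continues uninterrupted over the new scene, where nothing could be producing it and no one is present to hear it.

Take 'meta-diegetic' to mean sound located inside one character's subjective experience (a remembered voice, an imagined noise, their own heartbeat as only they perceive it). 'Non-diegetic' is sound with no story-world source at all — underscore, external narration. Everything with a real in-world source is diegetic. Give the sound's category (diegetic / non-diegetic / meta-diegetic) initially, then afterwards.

diegetic, non-diegetic

Initially: a jukebox is a real in-scene source and Petros reacts to it → diegetic.
Afterwards: there is no longer any in-world source and no one can hear it — it has become underscore → non-diegetic.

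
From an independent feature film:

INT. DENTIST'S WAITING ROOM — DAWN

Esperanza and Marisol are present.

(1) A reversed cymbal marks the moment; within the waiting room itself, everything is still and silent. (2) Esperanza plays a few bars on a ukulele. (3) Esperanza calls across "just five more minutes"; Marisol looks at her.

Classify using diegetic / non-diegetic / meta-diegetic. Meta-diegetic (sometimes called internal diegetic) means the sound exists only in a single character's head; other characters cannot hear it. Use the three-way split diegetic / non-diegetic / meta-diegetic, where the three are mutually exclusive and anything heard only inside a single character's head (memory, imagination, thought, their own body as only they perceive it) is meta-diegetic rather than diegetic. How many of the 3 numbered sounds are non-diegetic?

(1) an editorial stinger — it belongs to the cut, not the story world → non-diegetic.
Sound (2): Esperanza is producing the music live, in the story world, so diegetic.
Sound (3): Esperanza is a character speaking aloud in the scene, so diegetic.
Non-diegetic: (1) — that's 1.

1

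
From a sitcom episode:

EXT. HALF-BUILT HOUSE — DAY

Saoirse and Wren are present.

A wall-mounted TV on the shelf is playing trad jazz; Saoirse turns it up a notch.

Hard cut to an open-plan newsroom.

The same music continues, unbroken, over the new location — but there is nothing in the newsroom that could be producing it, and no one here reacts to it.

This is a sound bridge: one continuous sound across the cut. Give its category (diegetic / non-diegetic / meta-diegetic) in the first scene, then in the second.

Scene one: a wall-mounted TV is an on-screen source and Saoirse reacts to it → diegetic.
Scene two: there is no source in the newsroom and no one hears it — it's now underscore → non-diegetic.

diegetic, non-diegetic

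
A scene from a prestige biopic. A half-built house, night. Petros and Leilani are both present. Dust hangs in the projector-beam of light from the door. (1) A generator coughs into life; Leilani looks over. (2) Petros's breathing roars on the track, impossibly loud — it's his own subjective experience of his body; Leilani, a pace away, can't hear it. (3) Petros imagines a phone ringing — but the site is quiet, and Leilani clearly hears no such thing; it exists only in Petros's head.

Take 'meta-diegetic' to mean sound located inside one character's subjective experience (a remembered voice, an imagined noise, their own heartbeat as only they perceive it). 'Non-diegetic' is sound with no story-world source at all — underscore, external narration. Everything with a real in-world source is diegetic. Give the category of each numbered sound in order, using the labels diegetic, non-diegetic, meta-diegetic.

diegetic, meta-diegetic, meta-diegetic

Sound (1): an in-world source (a generator); characters could hear it, so diegetic.
(2) point-of-audition from inside Petros's body; not a sound in the room → meta-diegetic.
(3) is meta-diegetic: subjective to Petros: the site is silent and Leilani hears nothing.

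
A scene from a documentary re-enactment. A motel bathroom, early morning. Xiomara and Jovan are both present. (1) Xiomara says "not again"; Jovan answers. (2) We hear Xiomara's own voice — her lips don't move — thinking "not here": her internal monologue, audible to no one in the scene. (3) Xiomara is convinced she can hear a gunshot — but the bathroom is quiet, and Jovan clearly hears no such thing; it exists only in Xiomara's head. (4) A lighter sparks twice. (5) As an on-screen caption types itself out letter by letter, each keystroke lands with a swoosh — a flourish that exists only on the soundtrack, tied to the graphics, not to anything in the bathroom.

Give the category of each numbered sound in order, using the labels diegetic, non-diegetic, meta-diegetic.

diegetic, meta-diegetic, meta-diegetic, diegetic, non-diegetic

(1) is diegetic: on-screen dialogue — Xiomara speaks and Jovan is there to hear.
(2) is meta-diegetic: it's Xiomara's unspoken thought, heard only by the audience via her subjectivity.
Sound (3): subjective to Xiomara: the bathroom is silent and Jovan hears nothing, so meta-diegetic.
Sound (4): a lighter is a real object/event in the scene's world, so diegetic.
(5) is non-diegetic: sound married to a title/caption — outside the diegesis by definition.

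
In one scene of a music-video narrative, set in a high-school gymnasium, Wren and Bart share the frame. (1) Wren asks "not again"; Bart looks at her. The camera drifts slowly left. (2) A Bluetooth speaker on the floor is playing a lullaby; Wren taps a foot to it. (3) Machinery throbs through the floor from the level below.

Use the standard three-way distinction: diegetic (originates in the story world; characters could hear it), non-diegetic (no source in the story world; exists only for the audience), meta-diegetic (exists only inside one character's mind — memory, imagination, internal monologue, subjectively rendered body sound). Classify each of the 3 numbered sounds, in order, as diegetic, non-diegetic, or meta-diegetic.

diegetic, diegetic, diegetic

Sound (1): Wren is a character speaking aloud in the scene, so diegetic.
(2) the music comes from an on-screen device that Wren responds to → diegetic.
(3) machinery is part of the location's real environment → diegetic.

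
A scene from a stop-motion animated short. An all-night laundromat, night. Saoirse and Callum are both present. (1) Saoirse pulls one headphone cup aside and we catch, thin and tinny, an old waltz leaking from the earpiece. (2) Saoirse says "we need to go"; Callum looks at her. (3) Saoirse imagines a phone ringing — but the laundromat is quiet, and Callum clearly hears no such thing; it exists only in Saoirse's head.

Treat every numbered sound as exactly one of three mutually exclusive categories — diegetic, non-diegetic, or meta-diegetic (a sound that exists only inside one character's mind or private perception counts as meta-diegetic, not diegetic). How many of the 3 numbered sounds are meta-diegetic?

1

(1) is diegetic: the earpiece is a real device on Saoirse's head — source music.
Sound (2): on-screen dialogue — Saoirse speaks and Callum is there to hear, so diegetic.
(3) is meta-diegetic: Saoirse alone 'hears' it — an imagined sound, not present in the space.
Meta-diegetic: (3) — that's 1.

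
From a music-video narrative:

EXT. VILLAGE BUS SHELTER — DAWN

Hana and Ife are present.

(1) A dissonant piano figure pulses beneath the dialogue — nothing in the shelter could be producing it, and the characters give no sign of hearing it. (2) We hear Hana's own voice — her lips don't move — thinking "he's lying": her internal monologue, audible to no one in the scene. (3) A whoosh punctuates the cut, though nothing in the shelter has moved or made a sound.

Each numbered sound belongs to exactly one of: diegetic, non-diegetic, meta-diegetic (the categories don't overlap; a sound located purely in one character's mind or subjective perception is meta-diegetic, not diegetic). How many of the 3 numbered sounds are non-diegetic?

(1) score with no on-screen or off-screen source; it exists for the audience alone → non-diegetic.
(2) Hana's thought-voice: a private mental sound no other character can hear → meta-diegetic.
Sound (3): an editorial stinger — it belongs to the cut, not the story world, so non-diegetic.
Non-diegetic: (1), (3) — that's 2.

2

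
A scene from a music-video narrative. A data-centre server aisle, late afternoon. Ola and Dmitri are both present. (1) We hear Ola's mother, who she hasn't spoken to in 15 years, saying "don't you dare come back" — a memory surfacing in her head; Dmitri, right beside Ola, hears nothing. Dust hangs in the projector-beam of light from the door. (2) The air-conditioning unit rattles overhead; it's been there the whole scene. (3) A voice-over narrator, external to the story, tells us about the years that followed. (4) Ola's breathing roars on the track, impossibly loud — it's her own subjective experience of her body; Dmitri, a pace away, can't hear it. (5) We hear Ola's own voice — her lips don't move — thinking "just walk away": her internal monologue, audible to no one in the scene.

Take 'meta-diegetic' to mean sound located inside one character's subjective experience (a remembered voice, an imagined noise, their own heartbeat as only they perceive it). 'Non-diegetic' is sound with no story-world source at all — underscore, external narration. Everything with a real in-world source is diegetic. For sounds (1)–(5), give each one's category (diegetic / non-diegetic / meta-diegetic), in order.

(1) is meta-diegetic: it's Ola's recollection rendered as sound; the other character can't hear it.
Sound (2): it's the actual ambient sound of the location, so diegetic.
(3) is non-diegetic: commentary laid over the scene from outside the fiction.
(4) a subjective body sound — Ola's private perception, inaudible to Dmitri → meta-diegetic.
(5) internal monologue — inside Ola's mind, not spoken into the scene → meta-diegetic.

meta-diegetic, diegetic, non-diegetic, meta-diegetic, meta-diegetic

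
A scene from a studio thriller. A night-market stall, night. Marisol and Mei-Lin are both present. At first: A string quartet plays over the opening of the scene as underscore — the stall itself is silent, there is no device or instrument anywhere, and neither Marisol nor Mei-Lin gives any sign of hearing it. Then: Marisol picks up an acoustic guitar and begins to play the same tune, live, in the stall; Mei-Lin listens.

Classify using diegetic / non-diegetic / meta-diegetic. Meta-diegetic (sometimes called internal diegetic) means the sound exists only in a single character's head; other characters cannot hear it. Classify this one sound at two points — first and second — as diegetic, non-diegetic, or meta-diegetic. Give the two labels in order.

First: no in-world source exists and no character can hear it — underscore → non-diegetic.
Second: an acoustic guitar is now a real source in the story world and the characters hear it → diegetic.

non-diegetic, diegetic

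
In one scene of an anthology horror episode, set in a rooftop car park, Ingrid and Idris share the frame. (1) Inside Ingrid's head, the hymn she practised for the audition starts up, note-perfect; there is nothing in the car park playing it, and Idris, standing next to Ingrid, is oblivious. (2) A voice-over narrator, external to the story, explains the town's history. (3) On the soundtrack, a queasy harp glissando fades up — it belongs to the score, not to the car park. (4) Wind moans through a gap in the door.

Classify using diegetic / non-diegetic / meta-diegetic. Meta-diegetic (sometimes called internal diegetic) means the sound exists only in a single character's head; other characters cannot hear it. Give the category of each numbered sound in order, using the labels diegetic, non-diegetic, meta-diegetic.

meta-diegetic, non-diegetic, non-diegetic, diegetic

(1) it lives in Ingrid's subjectivity, not in the car park → meta-diegetic.
Sound (2): commentary laid over the scene from outside the fiction, so non-diegetic.
(3) is non-diegetic: score with no on-screen or off-screen source; it exists for the audience alone.
Sound (4): wind is part of the location's real environment, so diegetic.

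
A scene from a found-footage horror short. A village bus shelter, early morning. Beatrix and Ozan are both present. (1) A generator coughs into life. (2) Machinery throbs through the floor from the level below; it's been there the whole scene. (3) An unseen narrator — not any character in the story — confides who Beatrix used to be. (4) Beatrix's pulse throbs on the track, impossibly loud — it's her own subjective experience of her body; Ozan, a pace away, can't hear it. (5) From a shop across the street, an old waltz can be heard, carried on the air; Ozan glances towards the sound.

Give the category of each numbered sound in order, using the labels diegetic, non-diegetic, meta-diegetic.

(1) the sound comes from a generator physically present in the location → diegetic.
Sound (2): it's the actual ambient sound of the location, so diegetic.
Sound (3): commentary laid over the scene from outside the fiction, so non-diegetic.
(4) a subjective body sound — Beatrix's private perception, inaudible to Ozan → meta-diegetic.
Sound (5): it's coming from a shop across the street — a location within the story world — and Ozan reacts, so diegetic.

diegetic, diegetic, non-diegetic, meta-diegetic, diegetic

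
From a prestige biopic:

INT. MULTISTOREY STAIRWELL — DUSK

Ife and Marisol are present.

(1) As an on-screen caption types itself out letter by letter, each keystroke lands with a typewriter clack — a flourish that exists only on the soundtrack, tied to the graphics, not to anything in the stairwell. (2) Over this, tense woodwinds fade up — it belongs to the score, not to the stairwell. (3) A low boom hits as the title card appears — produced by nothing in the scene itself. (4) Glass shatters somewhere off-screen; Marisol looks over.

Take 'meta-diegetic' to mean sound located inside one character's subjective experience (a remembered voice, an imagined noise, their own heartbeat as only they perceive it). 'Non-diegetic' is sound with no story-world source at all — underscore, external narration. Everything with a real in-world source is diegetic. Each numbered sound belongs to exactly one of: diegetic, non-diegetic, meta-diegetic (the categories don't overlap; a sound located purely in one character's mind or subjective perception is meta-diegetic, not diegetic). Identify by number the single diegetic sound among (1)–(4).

4

(1) the caption isn't part of the story world, so neither is the sound tied to it → non-diegetic.
(2) is non-diegetic: it has no source in the story world and no character can hear it — it's underscore.
(3) is non-diegetic: it's a sound-design accent with no in-world source; no one in the scene can hear it.
(4) is diegetic: the sound comes from glass physically present in the location.
Only (4) is diegetic.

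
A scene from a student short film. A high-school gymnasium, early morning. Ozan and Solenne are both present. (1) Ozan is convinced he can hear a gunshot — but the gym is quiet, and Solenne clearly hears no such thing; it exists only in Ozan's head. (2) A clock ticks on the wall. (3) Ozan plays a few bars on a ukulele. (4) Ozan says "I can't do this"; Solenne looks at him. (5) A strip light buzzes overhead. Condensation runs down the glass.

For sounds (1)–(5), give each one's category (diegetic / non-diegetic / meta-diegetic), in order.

(1) is meta-diegetic: the sound is imagined by Ozan; nothing in the story world is producing it and Solenne can't hear it.
(2) is diegetic: a clock is a real object/event in the scene's world.
(3) is diegetic: a character is playing a ukulele on screen.
Sound (4): on-screen dialogue — Ozan speaks and Solenne is there to hear, so diegetic.
(5) a strip light is part of the location's real environment → diegetic.

meta-diegetic, diegetic, diegetic, diegetic, diegetic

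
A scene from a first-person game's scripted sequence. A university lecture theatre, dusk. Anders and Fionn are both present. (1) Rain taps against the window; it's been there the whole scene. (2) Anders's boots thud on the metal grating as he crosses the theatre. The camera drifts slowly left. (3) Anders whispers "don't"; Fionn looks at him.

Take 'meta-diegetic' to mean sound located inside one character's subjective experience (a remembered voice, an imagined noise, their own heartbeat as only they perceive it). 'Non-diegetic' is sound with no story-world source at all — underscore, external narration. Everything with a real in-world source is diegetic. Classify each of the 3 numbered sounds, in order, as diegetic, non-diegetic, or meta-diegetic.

diegetic, diegetic, diegetic

(1) is diegetic: rain is part of the location's real environment.
(2) Anders's footsteps are produced in the story world → diegetic.
Sound (3): on-screen dialogue — Anders speaks and Fionn is there to hear, so diegetic.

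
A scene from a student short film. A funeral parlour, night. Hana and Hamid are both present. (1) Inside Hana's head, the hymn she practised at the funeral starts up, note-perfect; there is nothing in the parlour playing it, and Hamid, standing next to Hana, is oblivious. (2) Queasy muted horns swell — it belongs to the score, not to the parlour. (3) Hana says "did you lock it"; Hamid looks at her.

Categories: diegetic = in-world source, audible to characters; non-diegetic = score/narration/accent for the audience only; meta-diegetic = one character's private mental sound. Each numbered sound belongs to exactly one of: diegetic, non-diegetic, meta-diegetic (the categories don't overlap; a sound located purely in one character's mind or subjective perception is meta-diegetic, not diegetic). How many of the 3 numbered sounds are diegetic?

Sound (1): the music is a memory playing inside Hana's mind alone; no real-world source, Hamid can't hear it, so meta-diegetic.
Sound (2): it has no source in the story world and no character can hear it — it's underscore, so non-diegetic.
Sound (3): on-screen dialogue — Hana speaks and Hamid is there to hear, so diegetic.
So 1 of the 3 is diegetic: (3).

1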